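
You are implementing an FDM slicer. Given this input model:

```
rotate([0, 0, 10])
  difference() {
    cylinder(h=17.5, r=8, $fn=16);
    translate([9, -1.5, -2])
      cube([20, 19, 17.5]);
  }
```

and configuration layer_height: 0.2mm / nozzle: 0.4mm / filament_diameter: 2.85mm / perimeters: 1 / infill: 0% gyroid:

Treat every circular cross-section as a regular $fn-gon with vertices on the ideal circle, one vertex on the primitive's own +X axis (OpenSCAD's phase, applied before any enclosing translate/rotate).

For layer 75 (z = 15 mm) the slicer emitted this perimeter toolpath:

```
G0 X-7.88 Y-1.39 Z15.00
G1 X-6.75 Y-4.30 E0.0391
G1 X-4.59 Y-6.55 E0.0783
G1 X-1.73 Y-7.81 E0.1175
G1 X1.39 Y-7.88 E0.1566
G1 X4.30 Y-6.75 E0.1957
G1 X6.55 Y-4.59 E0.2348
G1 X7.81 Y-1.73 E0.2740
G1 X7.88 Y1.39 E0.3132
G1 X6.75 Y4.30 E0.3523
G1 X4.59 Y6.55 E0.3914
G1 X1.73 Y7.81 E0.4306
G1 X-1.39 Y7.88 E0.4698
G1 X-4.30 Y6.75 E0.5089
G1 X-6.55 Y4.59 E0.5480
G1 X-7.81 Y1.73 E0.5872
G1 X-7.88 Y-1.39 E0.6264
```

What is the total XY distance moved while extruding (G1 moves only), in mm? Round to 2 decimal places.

49.95 mm

Sum the Euclidean lengths of each G1 segment: total = 49.95 mm.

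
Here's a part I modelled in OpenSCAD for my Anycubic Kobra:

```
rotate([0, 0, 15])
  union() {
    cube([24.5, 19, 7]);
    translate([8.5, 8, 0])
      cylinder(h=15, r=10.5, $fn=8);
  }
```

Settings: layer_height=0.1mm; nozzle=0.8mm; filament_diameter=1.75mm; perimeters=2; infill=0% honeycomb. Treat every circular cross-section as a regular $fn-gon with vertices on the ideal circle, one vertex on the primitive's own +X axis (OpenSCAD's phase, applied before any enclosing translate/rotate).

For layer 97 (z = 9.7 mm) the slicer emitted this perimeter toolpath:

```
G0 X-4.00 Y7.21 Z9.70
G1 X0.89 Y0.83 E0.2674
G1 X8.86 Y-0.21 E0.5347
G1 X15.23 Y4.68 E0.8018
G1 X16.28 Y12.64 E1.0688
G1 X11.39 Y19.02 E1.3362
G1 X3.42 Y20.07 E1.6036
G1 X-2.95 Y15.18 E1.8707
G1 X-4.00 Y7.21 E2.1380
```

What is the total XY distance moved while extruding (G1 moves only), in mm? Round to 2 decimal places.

64.28 mm

Sum the Euclidean lengths of each G1 segment: total = 64.28 mm.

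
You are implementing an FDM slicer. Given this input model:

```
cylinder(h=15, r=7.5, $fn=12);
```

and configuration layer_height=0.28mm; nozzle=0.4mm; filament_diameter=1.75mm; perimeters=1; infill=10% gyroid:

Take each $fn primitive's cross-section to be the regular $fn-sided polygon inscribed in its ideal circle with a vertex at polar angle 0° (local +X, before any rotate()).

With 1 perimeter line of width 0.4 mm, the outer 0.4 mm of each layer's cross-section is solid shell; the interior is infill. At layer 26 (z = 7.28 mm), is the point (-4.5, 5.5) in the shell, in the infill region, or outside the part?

At z = 7.28 mm: the r=7.5 cylinder gives a regular 12-gon of circumradius 7.5 (constant along its height). Overall, the cross-section is a single solid region. The nearest boundary edge runs (-3.75, 6.50)→(-6.50, 3.75); distance from the point to it = 0.17 mm. The point is inside the cross-section, 0.17 mm from the nearest boundary — within the 0.4 mm shell band (1 × 0.4).

shell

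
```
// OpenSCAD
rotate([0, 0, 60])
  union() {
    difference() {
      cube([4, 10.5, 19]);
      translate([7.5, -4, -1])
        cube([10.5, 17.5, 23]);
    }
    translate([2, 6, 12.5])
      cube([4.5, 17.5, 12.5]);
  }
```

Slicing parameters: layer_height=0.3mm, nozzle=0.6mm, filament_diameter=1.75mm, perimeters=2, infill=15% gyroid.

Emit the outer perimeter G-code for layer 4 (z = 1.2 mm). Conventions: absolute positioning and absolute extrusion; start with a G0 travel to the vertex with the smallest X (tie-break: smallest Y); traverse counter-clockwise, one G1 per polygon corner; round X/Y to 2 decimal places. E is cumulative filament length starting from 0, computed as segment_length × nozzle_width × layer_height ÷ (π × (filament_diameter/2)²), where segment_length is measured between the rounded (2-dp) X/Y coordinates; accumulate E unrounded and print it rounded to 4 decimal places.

G0 X-9.09 Y5.25 Z1.20
G1 X0.00 Y0.00 E0.7856
G1 X2.00 Y3.46 E1.0846
G1 X-7.09 Y8.71 E1.8702
G1 X-9.09 Y5.25 E2.1693

At z = 1.2 mm: the cube (footprint 4×10.5) is included at this height; the cube at (7.5, -4) (footprint 10.5×17.5) is included at this height; Taking the first minus the rest: starting from the 4×10.5 cube, the 10.5×17.5 cube at (7.5, -4) misses the remaining region (no effect) — 1 connected region; the cube at (2, 6) does not reach this height (z outside [12.5, 25]); Merging all regions: only that combined region is present, so the union is just that shape — 1 connected region; (whole slice rotated 60° about Z — lengths, areas and connectivity unchanged). The outline is a single polygon with 4 vertices. Extrusion per mm of travel: 0.6 × 0.3 / (π × 0.875²) = 0.074835. Accumulating E over each segment gives final E = 2.1693.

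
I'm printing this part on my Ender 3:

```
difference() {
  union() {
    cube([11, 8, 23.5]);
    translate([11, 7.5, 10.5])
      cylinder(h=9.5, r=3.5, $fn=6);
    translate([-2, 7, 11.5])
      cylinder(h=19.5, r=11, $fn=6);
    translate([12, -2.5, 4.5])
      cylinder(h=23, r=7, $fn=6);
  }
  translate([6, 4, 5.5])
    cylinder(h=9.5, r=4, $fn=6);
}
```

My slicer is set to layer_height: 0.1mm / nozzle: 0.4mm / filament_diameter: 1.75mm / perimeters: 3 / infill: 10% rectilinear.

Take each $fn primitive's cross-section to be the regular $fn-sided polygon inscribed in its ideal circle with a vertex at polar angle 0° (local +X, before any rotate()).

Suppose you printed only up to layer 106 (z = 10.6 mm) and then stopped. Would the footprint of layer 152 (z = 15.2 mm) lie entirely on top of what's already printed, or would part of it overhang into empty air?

part overhangs

Compare the two slices. At z = 10.6: the cube (footprint 11×8) is included at this height (area 88.00 mm²); the r=3.5 cylinder at (11, 7.5) contributes a regular 6-gon of circumradius 3.5 (area = (6/2)·3.500²·sin(360°/6) = 31.83 mm²); the cylinder at (-2, 7) is not intersected at this z (z outside [11.5, 31]); the r=7 cylinder at (12, -2.5) gives a regular 6-gon of circumradius 7 (constant along its height) (area = (6/2)·7.000²·sin(360°/6) = 127.31 mm²); Taking the union: the regions partially overlap — summed areas 247.13 mm² minus the doubly-counted overlap 22.20 mm² gives 224.93 mm² — area = 224.93 mm²; the r=4 cylinder at (6, 4) contributes a regular 6-gon of circumradius 4 (area = (6/2)·4.000²·sin(360°/6) = 41.57 mm²); Subtracting the remaining from the first: starting from the result so far (224.93 mm²), the r=4 cylinder at (6, 4) lies wholly inside it (removes its full 41.57 mm² and its 24.00 mm outline becomes a hole wall) — area = 183.36 mm². At z = 15.2: the cube (footprint 11×8) is included at this height (area 88.00 mm²); the cylinder at (11, 7.5): section is a regular 6-gon, circumradius r=3.5 (area = (6/2)·3.500²·sin(360°/6) = 31.83 mm²); the cylinder at (-2, 7): section is a regular 6-gon, circumradius r=11 (area = (6/2)·11.000²·sin(360°/6) = 314.37 mm²); the cylinder at (12, -2.5): section is a regular 6-gon, circumradius r=7 (area = (6/2)·7.000²·sin(360°/6) = 127.31 mm²); Combining (union): the regions partially overlap — summed areas 561.50 mm² minus the doubly-counted overlap 79.94 mm² gives 481.56 mm² — area = 481.56 mm²; the cylinder at (6, 4) is not intersected at this z (z outside [5.5, 15]); Taking the first minus the rest: none of the subtracted shapes is present at this height, so that combined region is unchanged — area = 481.56 mm². Checking containment: at z = 15.2 the cross-section extends beyond the z = 10.6 cross-section by about 298.20 mm².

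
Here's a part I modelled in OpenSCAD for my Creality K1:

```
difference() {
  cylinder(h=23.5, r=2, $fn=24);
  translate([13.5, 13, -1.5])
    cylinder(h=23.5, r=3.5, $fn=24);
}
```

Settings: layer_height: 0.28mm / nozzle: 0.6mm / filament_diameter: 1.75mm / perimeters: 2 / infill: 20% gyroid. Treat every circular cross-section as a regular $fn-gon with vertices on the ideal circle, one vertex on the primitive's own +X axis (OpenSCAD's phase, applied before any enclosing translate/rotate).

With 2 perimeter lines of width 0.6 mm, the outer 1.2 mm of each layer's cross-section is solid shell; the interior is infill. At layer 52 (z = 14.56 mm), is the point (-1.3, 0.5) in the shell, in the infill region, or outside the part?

At z = 14.56 mm: the r=2 cylinder contributes a regular 24-gon of circumradius 2; the cylinder at (13.5, 13): section is a regular 24-gon, circumradius r=3.5; Taking the first minus the rest: starting from the r=2 cylinder, the r=3.5 cylinder at (13.5, 13) misses the remaining region (no effect) — 1 connected region. Overall, the cross-section is a single solid region. The nearest boundary edge runs (-1.93, 0.52)→(-1.73, 1.00); distance from the point to it = 0.59 mm. The point is inside the cross-section, 0.59 mm from the nearest boundary — within the 1.2 mm shell band (2 × 0.6).

shell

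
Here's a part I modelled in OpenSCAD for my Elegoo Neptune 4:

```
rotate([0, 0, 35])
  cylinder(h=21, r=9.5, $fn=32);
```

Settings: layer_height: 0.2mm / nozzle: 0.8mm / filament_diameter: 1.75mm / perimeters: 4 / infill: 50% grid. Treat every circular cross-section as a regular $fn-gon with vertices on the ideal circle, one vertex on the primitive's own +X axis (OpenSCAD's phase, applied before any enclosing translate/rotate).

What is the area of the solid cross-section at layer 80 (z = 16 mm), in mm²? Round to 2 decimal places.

At z = 16 mm: the r=9.5 cylinder gives a regular 32-gon of circumradius 9.5 (constant along its height) (area = (32/2)·9.500²·sin(360°/32) = 281.71 mm²); (rotated 35° about Z; rotation is an isometry so areas/perimeters/island counts are preserved). Overall, the cross-section is a single solid region. Net area = 281.71 mm².

281.71 mm²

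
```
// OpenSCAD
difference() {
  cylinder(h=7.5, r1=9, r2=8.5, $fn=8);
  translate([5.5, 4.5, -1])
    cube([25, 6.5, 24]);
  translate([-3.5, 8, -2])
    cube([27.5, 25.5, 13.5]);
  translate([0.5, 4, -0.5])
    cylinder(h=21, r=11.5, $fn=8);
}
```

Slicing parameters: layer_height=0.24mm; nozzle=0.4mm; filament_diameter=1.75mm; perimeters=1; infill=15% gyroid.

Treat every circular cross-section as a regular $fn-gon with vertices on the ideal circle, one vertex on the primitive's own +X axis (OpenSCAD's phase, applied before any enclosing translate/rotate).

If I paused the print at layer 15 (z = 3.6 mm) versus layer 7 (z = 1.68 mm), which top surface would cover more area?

layer 7 (z = 1.68 mm)

Layer 15 (z = 3.6): the cone (r1=9→r2=8.5) has section circumradius 8.760 here — a regular 8-gon (area = (8/2)·8.760²·sin(360°/8) = 217.05 mm²); the 25×6.5 cube at (5.5, 4.5) contributes its full rectangle (area 162.50 mm²); the 27.5×25.5 cube at (-3.5, 8) contributes its full rectangle (area 701.25 mm²); the r=11.5 cylinder at (0.5, 4) contributes a regular 8-gon of circumradius 11.5 (area = (8/2)·11.500²·sin(360°/8) = 374.06 mm²); Subtracting the remaining from the first: starting from the cone (217.05 mm²), the 25×6.5 cube at (5.5, 4.5) partially overlaps it — only the 1.87 mm² overlap (of its 162.50 mm²) is removed, clipping the outline; the 27.5×25.5 cube at (-3.5, 8) partially overlaps it — only the 1.39 mm² overlap (of its 701.25 mm²) is removed, clipping the outline; the r=11.5 cylinder at (0.5, 4) partially overlaps it — only the 197.25 mm² overlap (of its 374.06 mm²) is removed, clipping the outline — area = 16.53 mm². So its area = 16.53 mm². Layer 7 (z = 1.68): the cone: at t=0.224 of its height the radius interpolates to r₁+(r₂−r₁)t = 8.888, giving a regular 8-gon of that circumradius (area = (8/2)·8.888²·sin(360°/8) = 223.44 mm²); the cube at (5.5, 4.5) (footprint 25×6.5) is included at this height (area 162.50 mm²); the cube at (-3.5, 8) (footprint 27.5×25.5) is included at this height (area 701.25 mm²); the cylinder at (0.5, 4): section is a regular 8-gon, circumradius r=11.5 (area = (8/2)·11.500²·sin(360°/8) = 374.06 mm²); Taking the first minus the rest: starting from the cone (223.44 mm²), the 25×6.5 cube at (5.5, 4.5) partially overlaps it — only the 2.19 mm² overlap (of its 162.50 mm²) is removed, clipping the outline; the 27.5×25.5 cube at (-3.5, 8) partially overlaps it — only the 1.90 mm² overlap (of its 701.25 mm²) is removed, clipping the outline; the r=11.5 cylinder at (0.5, 4) partially overlaps it — only the 200.81 mm² overlap (of its 374.06 mm²) is removed, clipping the outline — area = 18.53 mm². So its area = 18.53 mm². Layer 7 is larger (18.53 vs 16.53 mm²).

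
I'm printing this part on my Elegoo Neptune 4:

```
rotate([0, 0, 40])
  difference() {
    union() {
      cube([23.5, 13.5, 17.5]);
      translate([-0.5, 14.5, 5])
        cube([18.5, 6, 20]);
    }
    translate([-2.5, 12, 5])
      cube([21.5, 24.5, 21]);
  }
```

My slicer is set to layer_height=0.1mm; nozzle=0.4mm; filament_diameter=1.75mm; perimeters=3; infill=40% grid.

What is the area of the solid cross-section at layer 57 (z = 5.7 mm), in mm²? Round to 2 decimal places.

288.75 mm²

At z = 5.7 mm: the 23.5×13.5 cube contributes its full rectangle (area 317.25 mm²); the cube at (-0.5, 14.5) (footprint 18.5×6) is included at this height (area 111.00 mm²); Combining (union): the 2 present regions are separate (no shared area or edge), so areas and boundary lengths simply add and each stays a separate island — area = 428.25 mm²; the cube at (-2.5, 12) (footprint 21.5×24.5) is included at this height (area 526.75 mm²); Taking the first minus the rest: starting from that combined region (428.25 mm²), the 21.5×24.5 cube at (-2.5, 12) partially overlaps it — only the 139.50 mm² overlap (of its 526.75 mm²) is removed, clipping the outline — area = 288.75 mm²; (whole slice rotated 40° about Z — lengths, areas and connectivity unchanged). Overall, the cross-section is a single solid region. Net area = 288.75 mm².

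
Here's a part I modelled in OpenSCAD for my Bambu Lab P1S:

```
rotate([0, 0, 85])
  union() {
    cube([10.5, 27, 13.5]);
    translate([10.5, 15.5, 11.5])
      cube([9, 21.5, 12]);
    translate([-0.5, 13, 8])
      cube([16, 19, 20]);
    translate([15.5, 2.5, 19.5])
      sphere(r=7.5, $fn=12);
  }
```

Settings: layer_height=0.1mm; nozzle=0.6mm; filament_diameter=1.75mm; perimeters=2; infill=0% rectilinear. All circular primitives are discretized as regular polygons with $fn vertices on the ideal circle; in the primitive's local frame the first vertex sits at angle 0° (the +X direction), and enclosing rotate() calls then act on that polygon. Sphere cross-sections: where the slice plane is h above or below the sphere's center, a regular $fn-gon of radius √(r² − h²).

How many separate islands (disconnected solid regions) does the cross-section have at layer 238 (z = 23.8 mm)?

2

At z = 23.8 mm: the cube does not reach this height (z outside [0, 13.5]); the cube at (10.5, 15.5) is not intersected at this z (z outside [11.5, 23.5]); the cube at (-0.5, 13) is present — its section is the full 16×19 rectangle; the sphere at (15.5, 2.5): section is a regular 12-gon, circumradius = √(r²−h²) = √(7.5²−4.3²) = 6.145; Merging all regions: the 2 present regions are separate (no shared area or edge), so areas and boundary lengths simply add and each stays a separate island — 2 connected regions; (whole slice rotated 85° about Z — lengths, areas and connectivity unchanged). Overall, the cross-section has 2 separate islands. Island count = 2.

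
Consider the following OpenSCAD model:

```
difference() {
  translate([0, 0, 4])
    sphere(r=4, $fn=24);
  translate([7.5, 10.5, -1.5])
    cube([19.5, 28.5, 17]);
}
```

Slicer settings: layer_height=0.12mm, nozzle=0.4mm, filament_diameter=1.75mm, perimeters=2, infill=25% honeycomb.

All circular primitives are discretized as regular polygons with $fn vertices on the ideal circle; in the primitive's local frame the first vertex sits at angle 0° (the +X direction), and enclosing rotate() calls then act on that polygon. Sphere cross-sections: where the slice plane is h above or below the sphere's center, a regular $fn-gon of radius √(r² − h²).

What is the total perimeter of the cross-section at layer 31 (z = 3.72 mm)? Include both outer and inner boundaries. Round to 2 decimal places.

At z = 3.72 mm: the r=4 sphere slices to a regular 24-gon of circumradius 3.990 (√(r²−h²) with h=0.28 from center) (perimeter = 2·24·3.990·sin(180°/24) = 25.00 mm); the cube at (7.5, 10.5) (footprint 19.5×28.5) is included at this height (perimeter 96.00 mm); Subtracting the remaining from the first: starting from the r=4 sphere, the 19.5×28.5 cube at (7.5, 10.5) misses the remaining region (no effect) — boundary = 25.00 mm. Overall, the cross-section is a single solid region. Total boundary length (outer) = 25.00 mm.

25.00 mm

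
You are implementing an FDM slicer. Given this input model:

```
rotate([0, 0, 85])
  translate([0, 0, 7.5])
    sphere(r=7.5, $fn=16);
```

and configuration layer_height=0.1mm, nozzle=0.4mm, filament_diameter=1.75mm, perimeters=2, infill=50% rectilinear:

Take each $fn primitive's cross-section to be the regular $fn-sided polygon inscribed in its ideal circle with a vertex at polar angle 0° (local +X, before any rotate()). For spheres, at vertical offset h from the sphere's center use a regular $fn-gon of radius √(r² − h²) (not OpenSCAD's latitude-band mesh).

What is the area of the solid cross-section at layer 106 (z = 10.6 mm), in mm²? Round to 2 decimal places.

142.79 mm²

At z = 10.6 mm: the r=7.5 sphere slices to a regular 16-gon of circumradius 6.829 (√(r²−h²) with h=3.1 from center) (area = (16/2)·6.829²·sin(360°/16) = 142.79 mm²); (whole slice rotated 85° about Z — lengths, areas and connectivity unchanged). Overall, the cross-section is a single solid region. Net area = 142.79 mm².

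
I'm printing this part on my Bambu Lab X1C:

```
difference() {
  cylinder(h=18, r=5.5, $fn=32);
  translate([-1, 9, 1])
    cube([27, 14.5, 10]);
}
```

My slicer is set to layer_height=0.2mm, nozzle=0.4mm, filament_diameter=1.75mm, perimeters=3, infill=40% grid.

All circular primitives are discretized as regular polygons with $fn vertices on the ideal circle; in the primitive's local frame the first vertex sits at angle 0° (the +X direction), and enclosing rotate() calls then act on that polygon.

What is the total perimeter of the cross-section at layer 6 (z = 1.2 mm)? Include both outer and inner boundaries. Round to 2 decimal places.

34.50 mm

At z = 1.2 mm: the r=5.5 cylinder gives a regular 32-gon of circumradius 5.5 (constant along its height) (perimeter = 2·32·5.500·sin(180°/32) = 34.50 mm); the 27×14.5 cube at (-1, 9) contributes its full rectangle (perimeter 83.00 mm); After the difference (first − rest): starting from the r=5.5 cylinder, the 27×14.5 cube at (-1, 9) misses the remaining region (no effect) — boundary = 34.50 mm. Overall, the cross-section is a single solid region. Total boundary length (outer) = 34.50 mm.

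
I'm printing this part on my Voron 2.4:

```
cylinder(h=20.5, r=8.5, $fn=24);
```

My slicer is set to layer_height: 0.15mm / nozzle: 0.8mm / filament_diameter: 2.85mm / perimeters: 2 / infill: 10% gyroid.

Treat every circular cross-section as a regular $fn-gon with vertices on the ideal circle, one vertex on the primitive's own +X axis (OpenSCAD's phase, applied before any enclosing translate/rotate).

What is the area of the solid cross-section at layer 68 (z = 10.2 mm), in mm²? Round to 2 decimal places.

224.40 mm²

At z = 10.2 mm: the cylinder: section is a regular 24-gon, circumradius r=8.5 (area = (24/2)·8.500²·sin(360°/24) = 224.40 mm²). Overall, the cross-section is a single solid region. Net area = 224.40 mm².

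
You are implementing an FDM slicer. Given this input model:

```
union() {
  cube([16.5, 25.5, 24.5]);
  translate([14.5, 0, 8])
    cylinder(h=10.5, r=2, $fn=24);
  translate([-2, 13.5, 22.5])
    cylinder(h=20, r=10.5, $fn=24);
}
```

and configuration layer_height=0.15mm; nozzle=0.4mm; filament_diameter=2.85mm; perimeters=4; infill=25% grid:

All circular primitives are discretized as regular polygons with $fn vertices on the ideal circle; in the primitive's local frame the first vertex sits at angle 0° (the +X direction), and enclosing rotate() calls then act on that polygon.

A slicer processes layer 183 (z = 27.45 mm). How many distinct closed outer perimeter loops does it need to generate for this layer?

1

At z = 27.45 mm: the cube is not intersected at this z (z outside [0, 24.5]); the cylinder at (14.5, 0) does not reach this height (z outside [8, 18.5]); the r=10.5 cylinder at (-2, 13.5) contributes a regular 24-gon of circumradius 10.5; Taking the union: only the r=10.5 cylinder at (-2, 13.5) is present, so the union is just that shape — 1 connected region. The result has 1 disconnected region.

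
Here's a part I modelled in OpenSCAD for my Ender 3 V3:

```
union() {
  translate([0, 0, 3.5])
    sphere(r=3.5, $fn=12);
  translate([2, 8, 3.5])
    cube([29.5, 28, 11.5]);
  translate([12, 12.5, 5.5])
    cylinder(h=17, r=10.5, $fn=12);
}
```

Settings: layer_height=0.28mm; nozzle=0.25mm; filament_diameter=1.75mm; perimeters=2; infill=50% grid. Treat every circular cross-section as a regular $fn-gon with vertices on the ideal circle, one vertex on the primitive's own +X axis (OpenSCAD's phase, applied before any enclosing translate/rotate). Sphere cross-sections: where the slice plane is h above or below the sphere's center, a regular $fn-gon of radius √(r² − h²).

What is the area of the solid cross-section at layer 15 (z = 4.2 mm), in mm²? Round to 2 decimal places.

At z = 4.2 mm: the sphere: section is a regular 12-gon, circumradius = √(r²−h²) = √(3.5²−0.7²) = 3.429 (area = (12/2)·3.429²·sin(360°/12) = 35.28 mm²); the cube at (2, 8) (footprint 29.5×28) is included at this height (area 826.00 mm²); the cylinder at (12, 12.5) is absent (z outside [5.5, 22.5]); Merging all regions: the 2 present regions are separate (no shared area or edge), so areas and boundary lengths simply add and each stays a separate island — area = 861.28 mm². Overall, the cross-section has 2 separate islands. Net area = 861.28 mm².

861.28 mm²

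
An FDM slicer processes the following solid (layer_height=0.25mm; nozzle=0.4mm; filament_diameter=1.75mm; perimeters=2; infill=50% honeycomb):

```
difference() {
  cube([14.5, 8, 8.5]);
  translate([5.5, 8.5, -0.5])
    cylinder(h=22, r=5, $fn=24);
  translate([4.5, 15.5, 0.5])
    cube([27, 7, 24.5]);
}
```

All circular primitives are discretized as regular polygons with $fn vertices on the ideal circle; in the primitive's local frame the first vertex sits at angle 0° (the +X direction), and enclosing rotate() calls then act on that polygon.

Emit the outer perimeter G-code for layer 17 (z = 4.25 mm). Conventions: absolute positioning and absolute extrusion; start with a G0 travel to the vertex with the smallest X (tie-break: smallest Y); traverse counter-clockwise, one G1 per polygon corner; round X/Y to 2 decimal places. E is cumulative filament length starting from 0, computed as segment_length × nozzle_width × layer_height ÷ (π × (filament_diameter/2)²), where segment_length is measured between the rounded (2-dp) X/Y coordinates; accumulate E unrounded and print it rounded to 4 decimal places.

At z = 4.25 mm: the cube is present — its section is the full 14.5×8 rectangle; the r=5 cylinder at (5.5, 8.5) gives a regular 24-gon of circumradius 5 (constant along its height); the 27×7 cube at (4.5, 15.5) contributes its full rectangle; Subtracting the remaining from the first: starting from the 14.5×8 cube, the r=5 cylinder at (5.5, 8.5) partially overlaps it — only the 33.86 mm² overlap (of its 77.65 mm²) is removed, clipping the outline; the 27×7 cube at (4.5, 15.5) misses the remaining region (no effect) — 1 connected region. The outline is a single polygon with 17 vertices. Extrusion per mm of travel: 0.4 × 0.25 / (π × 0.875²) = 0.041575. Accumulating E over each segment gives final E = 2.0703.

G0 X0.00 Y0.00 Z4.25
G1 X14.50 Y0.00 E0.6028
G1 X14.50 Y8.00 E0.9354
G1 X10.43 Y8.00 E1.1047
G1 X10.33 Y7.21 E1.1378
G1 X9.83 Y6.00 E1.1922
G1 X9.04 Y4.96 E1.2465
G1 X8.00 Y4.17 E1.3008
G1 X6.79 Y3.67 E1.3552
G1 X5.50 Y3.50 E1.4093
G1 X4.21 Y3.67 E1.4634
G1 X3.00 Y4.17 E1.5178
G1 X1.96 Y4.96 E1.5721
G1 X1.17 Y6.00 E1.6264
G1 X0.67 Y7.21 E1.6809
G1 X0.57 Y8.00 E1.7140
G1 X0.00 Y8.00 E1.7377
G1 X0.00 Y0.00 E2.0703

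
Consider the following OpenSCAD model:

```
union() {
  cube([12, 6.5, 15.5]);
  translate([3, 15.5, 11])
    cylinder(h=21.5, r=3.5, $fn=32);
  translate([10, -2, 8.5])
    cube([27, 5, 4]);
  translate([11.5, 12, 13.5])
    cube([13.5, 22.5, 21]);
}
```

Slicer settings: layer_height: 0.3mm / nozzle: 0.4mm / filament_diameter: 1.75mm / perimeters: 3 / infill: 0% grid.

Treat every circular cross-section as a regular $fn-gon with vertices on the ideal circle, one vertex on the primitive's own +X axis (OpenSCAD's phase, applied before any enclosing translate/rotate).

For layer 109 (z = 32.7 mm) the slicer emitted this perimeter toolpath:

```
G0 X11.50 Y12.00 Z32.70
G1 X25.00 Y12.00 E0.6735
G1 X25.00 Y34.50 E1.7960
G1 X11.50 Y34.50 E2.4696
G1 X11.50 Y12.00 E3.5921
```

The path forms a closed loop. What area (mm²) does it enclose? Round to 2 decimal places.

Apply the shoelace formula to the sequence of (X, Y) vertices; enclosed area = 303.75 mm².

303.75 mm²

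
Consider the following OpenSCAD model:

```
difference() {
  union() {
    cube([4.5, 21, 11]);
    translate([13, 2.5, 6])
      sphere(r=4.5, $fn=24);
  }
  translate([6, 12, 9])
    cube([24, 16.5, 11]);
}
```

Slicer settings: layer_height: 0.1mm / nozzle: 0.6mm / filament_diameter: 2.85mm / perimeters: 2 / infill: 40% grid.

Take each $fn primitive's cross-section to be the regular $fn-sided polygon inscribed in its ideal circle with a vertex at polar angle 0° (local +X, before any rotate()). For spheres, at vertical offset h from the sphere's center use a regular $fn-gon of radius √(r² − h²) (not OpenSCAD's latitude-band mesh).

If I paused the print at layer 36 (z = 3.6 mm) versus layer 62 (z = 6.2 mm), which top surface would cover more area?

layer 62 (z = 6.2 mm)

Layer 36 (z = 3.6): the 4.5×21 cube contributes its full rectangle (area 94.50 mm²); the r=4.5 sphere at (13, 2.5) slices to a regular 24-gon of circumradius 3.807 (√(r²−h²) with h=2.4 from center) (area = (24/2)·3.807²·sin(360°/24) = 45.00 mm²); Taking the union: the 2 present regions are separate (no shared area or edge), so areas and boundary lengths simply add and each stays a separate island — area = 139.50 mm²; the cube at (6, 12) is absent (z outside [9, 20]); Subtracting the remaining from the first: none of the subtracted shapes is present at this height, so the result so far is unchanged — area = 139.50 mm². So its area = 139.50 mm². Layer 62 (z = 6.2): the cube (footprint 4.5×21) is included at this height (area 94.50 mm²); the sphere at (13, 2.5): section is a regular 24-gon, circumradius = √(r²−h²) = √(4.5²−0.2²) = 4.496 (area = (24/2)·4.496²·sin(360°/24) = 62.77 mm²); Merging all regions: the 2 present regions are separate (no shared area or edge), so areas and boundary lengths simply add and each stays a separate island — area = 157.27 mm²; the cube at (6, 12) is not intersected at this z (z outside [9, 20]); Taking the first minus the rest: none of the subtracted shapes is present at this height, so that combined region is unchanged — area = 157.27 mm². So its area = 157.27 mm². Layer 62 is larger (157.27 vs 139.50 mm²).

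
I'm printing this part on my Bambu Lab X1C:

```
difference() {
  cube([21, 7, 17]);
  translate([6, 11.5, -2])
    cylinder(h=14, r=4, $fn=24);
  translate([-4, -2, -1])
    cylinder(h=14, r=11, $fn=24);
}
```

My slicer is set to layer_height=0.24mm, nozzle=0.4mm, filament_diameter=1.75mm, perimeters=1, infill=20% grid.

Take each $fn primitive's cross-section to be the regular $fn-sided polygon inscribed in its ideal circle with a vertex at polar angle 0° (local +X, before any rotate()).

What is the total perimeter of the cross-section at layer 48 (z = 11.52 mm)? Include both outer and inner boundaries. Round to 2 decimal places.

48.68 mm

At z = 11.52 mm: the cube is present — its section is the full 21×7 rectangle (perimeter 56.00 mm); the r=4 cylinder at (6, 11.5) contributes a regular 24-gon of circumradius 4 (perimeter = 2·24·4.000·sin(180°/24) = 25.06 mm); the r=11 cylinder at (-4, -2) contributes a regular 24-gon of circumradius 11 (perimeter = 2·24·11.000·sin(180°/24) = 68.92 mm); Taking the first minus the rest: starting from the 21×7 cube, the r=4 cylinder at (6, 11.5) misses the remaining region (no effect); the r=11 cylinder at (-4, -2) partially overlaps it — only the 36.02 mm² overlap (of its 375.81 mm²) is removed, clipping the outline — boundary = 48.68 mm. Overall, the cross-section is a single solid region. Total boundary length (outer) = 48.68 mm.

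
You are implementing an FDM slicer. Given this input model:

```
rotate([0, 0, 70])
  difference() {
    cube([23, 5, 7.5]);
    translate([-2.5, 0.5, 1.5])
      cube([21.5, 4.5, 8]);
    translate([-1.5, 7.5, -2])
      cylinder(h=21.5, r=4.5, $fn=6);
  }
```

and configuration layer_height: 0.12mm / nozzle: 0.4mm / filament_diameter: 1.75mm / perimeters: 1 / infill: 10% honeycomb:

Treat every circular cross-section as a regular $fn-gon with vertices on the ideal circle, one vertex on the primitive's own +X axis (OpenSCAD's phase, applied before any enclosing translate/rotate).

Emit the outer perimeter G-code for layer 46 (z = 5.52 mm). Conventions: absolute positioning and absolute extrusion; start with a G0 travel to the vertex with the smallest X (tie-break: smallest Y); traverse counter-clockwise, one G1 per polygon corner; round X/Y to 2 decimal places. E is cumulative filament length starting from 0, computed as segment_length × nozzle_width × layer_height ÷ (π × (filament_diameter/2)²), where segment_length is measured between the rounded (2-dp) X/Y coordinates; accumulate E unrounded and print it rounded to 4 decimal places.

G0 X-0.47 Y0.17 Z5.52
G1 X0.00 Y0.00 E0.0100
G1 X7.87 Y21.61 E0.4689
G1 X3.17 Y23.32 E0.5687
G1 X1.80 Y19.56 E0.6486
G1 X6.03 Y18.03 E0.7384
G1 X-0.47 Y0.17 E1.1177

At z = 5.52 mm: the 23×5 cube contributes its full rectangle; the cube at (-2.5, 0.5) (footprint 21.5×4.5) is included at this height; the cylinder at (-1.5, 7.5): section is a regular 6-gon, circumradius r=4.5; After the difference (first − rest): starting from the 23×5 cube, the 21.5×4.5 cube at (-2.5, 0.5) partially overlaps it — only the 85.50 mm² overlap (of its 96.75 mm²) is removed, clipping the outline; the r=4.5 cylinder at (-1.5, 7.5) misses the remaining region (no effect) — 1 connected region; (rotated 70° about Z; rotation is an isometry so areas/perimeters/island counts are preserved). The outline is a single polygon with 6 vertices. Extrusion per mm of travel: 0.4 × 0.12 / (π × 0.875²) = 0.019956. Accumulating E over each segment gives final E = 1.1177.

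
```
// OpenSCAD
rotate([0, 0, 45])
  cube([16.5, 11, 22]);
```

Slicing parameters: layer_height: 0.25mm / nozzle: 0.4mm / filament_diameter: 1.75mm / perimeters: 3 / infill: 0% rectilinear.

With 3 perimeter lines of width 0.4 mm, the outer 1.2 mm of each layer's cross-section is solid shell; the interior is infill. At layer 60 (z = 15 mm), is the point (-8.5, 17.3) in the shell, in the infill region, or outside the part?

outside

At z = 15 mm: the cube is present — its section is the full 16.5×11 rectangle; (whole slice rotated 45° about Z — lengths, areas and connectivity unchanged). Overall, the cross-section is a single solid region. Undo the 45° rotation: the query point maps to (6.223, 18.243) in the un-rotated model frame. The nearest boundary edge runs (16.50, 11.00)→(0.00, 11.00); distance from the point to it = 7.24 mm. The point is not inside any of the regions above, so it lies outside the cross-section (7.24 mm from the nearest boundary).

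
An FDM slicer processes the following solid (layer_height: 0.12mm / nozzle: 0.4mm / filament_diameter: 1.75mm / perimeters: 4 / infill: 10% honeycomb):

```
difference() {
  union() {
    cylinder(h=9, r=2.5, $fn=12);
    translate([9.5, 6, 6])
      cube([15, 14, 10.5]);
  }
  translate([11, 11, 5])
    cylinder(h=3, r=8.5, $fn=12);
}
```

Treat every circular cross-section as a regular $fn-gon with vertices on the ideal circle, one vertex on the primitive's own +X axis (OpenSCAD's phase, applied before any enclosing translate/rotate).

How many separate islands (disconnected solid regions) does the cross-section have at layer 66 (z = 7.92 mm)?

At z = 7.92 mm: the cylinder: section is a regular 12-gon, circumradius r=2.5; the cube at (9.5, 6) is present — its section is the full 15×14 rectangle; Merging all regions: the 2 present regions are separate (no shared area or edge), so areas and boundary lengths simply add and each stays a separate island — 2 connected regions; the cylinder at (11, 11): section is a regular 12-gon, circumradius r=8.5; Subtracting the remaining from the first: starting from that combined region, the r=8.5 cylinder at (11, 11) partially overlaps it — only the 113.08 mm² overlap (of its 216.75 mm²) is removed, clipping the outline — 2 connected regions. Overall, the cross-section has 2 separate islands. Island count = 2.

2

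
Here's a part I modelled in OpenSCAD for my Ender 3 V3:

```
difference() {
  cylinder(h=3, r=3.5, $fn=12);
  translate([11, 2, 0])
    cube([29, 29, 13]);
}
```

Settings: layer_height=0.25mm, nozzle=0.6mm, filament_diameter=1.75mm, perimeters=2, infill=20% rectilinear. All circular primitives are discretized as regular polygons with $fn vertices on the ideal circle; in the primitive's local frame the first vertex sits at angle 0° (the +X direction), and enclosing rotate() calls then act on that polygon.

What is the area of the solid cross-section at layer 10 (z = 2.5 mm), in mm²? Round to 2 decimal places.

36.75 mm²

At z = 2.5 mm: the r=3.5 cylinder gives a regular 12-gon of circumradius 3.5 (constant along its height) (area = (12/2)·3.500²·sin(360°/12) = 36.75 mm²); the cube at (11, 2) (footprint 29×29) is included at this height (area 841.00 mm²); After the difference (first − rest): starting from the r=3.5 cylinder (36.75 mm²), the 29×29 cube at (11, 2) misses the remaining region (no effect) — area = 36.75 mm². Overall, the cross-section is a single solid region. Net area = 36.75 mm².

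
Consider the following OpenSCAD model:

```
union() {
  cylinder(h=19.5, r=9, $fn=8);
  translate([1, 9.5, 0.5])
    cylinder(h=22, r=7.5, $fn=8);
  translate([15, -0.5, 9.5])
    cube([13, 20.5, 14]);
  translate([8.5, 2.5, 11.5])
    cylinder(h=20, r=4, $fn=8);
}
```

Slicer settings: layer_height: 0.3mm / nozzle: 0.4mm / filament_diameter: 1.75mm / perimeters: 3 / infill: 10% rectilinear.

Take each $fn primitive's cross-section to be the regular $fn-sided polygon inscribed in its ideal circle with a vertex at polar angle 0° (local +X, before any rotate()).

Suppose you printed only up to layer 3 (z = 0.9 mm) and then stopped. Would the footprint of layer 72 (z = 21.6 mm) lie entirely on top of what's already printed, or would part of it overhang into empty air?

Compare the two slices. At z = 0.9: the cylinder: section is a regular 8-gon, circumradius r=9 (area = (8/2)·9.000²·sin(360°/8) = 229.10 mm²); the r=7.5 cylinder at (1, 9.5) gives a regular 8-gon of circumradius 7.5 (constant along its height) (area = (8/2)·7.500²·sin(360°/8) = 159.10 mm²); the cube at (15, -0.5) is absent (z outside [9.5, 23.5]); the cylinder at (8.5, 2.5) is absent (z outside [11.5, 31.5]); Combining (union): the regions partially overlap — summed areas 388.20 mm² minus the doubly-counted overlap 52.70 mm² gives 335.51 mm² — area = 335.51 mm². At z = 21.6: the cylinder does not reach this height (z outside [0, 19.5]); the cylinder at (1, 9.5): section is a regular 8-gon, circumradius r=7.5 (area = (8/2)·7.500²·sin(360°/8) = 159.10 mm²); the 13×20.5 cube at (15, -0.5) contributes its full rectangle (area 266.50 mm²); the r=4 cylinder at (8.5, 2.5) gives a regular 8-gon of circumradius 4 (constant along its height) (area = (8/2)·4.000²·sin(360°/8) = 45.25 mm²); Taking the union: the regions partially overlap — summed areas 470.85 mm² minus the doubly-counted overlap 1.85 mm² gives 469.00 mm² — area = 469.00 mm². Checking containment: at z = 21.6 the cross-section extends beyond the z = 0.9 cross-section by about 293.41 mm².

part overhangs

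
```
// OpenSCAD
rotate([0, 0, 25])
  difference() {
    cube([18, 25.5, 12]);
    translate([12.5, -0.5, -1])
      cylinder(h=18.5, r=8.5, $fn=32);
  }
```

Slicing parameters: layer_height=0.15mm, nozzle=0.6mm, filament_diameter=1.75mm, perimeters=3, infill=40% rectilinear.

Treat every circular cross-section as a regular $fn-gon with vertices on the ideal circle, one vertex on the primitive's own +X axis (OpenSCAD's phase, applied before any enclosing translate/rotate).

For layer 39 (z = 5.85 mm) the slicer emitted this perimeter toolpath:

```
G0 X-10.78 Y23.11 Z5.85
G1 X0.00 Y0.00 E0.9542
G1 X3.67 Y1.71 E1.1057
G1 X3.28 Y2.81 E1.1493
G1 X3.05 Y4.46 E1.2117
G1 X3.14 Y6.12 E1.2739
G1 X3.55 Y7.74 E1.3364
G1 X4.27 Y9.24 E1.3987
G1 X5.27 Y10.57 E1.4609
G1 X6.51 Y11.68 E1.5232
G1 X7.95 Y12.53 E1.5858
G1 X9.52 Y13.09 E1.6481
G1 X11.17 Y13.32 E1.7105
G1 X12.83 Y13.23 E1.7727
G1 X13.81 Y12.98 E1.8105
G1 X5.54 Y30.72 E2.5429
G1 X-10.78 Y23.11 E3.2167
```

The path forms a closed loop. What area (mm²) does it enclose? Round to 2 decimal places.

Apply the shoelace formula to the sequence of (X, Y) vertices; enclosed area = 366.63 mm².

366.63 mm²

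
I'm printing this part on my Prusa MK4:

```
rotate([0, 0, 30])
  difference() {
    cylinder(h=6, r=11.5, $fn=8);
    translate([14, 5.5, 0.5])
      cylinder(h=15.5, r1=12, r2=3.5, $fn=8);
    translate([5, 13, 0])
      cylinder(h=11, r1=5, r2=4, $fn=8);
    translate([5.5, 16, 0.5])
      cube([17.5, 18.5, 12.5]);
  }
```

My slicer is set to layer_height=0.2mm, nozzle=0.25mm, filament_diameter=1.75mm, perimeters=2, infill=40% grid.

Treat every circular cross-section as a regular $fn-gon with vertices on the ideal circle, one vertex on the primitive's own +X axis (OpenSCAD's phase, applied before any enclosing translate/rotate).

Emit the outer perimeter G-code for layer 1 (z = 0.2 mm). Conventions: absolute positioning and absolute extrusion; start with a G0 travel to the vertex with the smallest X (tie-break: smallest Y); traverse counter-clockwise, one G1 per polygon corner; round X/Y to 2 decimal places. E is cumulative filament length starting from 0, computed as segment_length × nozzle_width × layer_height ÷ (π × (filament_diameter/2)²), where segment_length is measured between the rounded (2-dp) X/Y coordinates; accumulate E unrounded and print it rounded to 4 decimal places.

G0 X-11.11 Y2.98 Z0.20
G1 X-9.96 Y-5.75 E0.1830
G1 X-2.98 Y-11.11 E0.3660
G1 X5.75 Y-9.96 E0.5490
G1 X11.11 Y-2.98 E0.7320
G1 X9.96 Y5.75 E0.9150
G1 X2.98 Y11.11 E1.0980
G1 X1.44 Y10.91 E1.1302
G1 X0.32 Y9.44 E1.1687
G1 X-3.46 Y8.95 E1.2479
G1 X-4.92 Y10.07 E1.2861
G1 X-5.75 Y9.96 E1.3035
G1 X-11.11 Y2.98 E1.4865

At z = 0.2 mm: the r=11.5 cylinder contributes a regular 8-gon of circumradius 11.5; the cone at (14, 5.5) is absent (z outside [0.5, 16]); the cone at (5, 13) (r1=5→r2=4) has section circumradius 4.982 here — a regular 8-gon; the cube at (5.5, 16) is absent (z outside [0.5, 13]); After the difference (first − rest): starting from the r=11.5 cylinder, the cone at (5, 13) partially overlaps it — only the 6.67 mm² overlap (of its 70.20 mm²) is removed, clipping the outline — 1 connected region; (rotated 30° about Z; rotation is an isometry so areas/perimeters/island counts are preserved). The outline is a single polygon with 12 vertices. Extrusion per mm of travel: 0.25 × 0.2 / (π × 0.875²) = 0.020788. Accumulating E over each segment gives final E = 1.4865.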